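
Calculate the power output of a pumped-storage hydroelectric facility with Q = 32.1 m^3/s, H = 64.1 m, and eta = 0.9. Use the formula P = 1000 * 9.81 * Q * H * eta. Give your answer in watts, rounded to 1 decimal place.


Apply the hydropower formula P = rho * g * Q * H * eta
rho * g = 1000 * 9.81 = 9810.0
P = 9810.0 * 32.1 * 64.1 * 0.9
P = 18166638.7 W

18166638.7


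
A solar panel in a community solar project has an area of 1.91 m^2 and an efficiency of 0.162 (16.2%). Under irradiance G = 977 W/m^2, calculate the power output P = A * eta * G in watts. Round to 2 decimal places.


Use the solar power formula P = A * eta * G.
Given: A = 1.91 m^2, eta = 0.162, G = 977 W/m^2
P = 1.91 * 0.162 * 977
P = 302.30 W

302.30


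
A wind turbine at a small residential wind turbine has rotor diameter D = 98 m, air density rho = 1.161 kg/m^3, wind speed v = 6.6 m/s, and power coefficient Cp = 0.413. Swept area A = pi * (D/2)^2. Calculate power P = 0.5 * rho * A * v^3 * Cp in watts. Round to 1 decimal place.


Step 1 -- Compute swept area:
  A = pi * (D/2)^2 = pi * (98/2)^2 = 7542.96 m^2
Step 2 -- Apply wind power equation:
  P = 0.5 * rho * A * v^3 * Cp
  v^3 = 6.6^3 = 287.496
  P = 0.5 * 1.161 * 7542.96 * 287.496 * 0.413
  P = 519907.5 W

519907.5


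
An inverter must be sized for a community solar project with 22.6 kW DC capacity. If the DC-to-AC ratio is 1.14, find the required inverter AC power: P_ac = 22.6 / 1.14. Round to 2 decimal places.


The inverter AC capacity is determined by the DC/AC ratio.
Given: P_dc = 22.6 kW, DC/AC ratio = 1.14
P_ac = P_dc / ratio = 22.6 / 1.14
P_ac = 19.82 kW

19.82


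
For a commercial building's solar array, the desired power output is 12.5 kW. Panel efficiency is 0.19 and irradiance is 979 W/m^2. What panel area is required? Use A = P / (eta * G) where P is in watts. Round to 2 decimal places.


Convert target power to watts: P = 12.5 * 1000 = 12500.0 W
Compute denominator: eta * G = 0.19 * 979 = 186.01
Required area A = P / (eta * G) = 12500.0 / 186.01
A = 67.20 m^2

67.20


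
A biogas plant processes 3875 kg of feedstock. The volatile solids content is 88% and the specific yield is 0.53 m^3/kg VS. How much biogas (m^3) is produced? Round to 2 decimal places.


Compute volatile solids:
  VS = mass * VS_fraction = 3875 * 0.88 = 3410.0 kg
Calculate biogas volume:
  Biogas = VS * specific_yield = 3410.0 * 0.53
  Biogas = 1807.30 m^3

1807.30


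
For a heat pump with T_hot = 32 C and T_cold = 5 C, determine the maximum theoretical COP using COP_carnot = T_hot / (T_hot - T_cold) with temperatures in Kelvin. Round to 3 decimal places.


Convert to Kelvin:
  T_hot = 32 + 273.15 = 305.15 K
  T_cold = 5 + 273.15 = 278.15 K
Apply Carnot COP formula:
  COP = T_hot_K / (T_hot_K - T_cold_K) = 305.15 / 27.0
  COP = 11.302

11.302


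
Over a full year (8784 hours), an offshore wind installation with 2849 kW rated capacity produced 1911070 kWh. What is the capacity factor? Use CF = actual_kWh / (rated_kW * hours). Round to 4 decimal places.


Capacity factor = actual output / maximum possible output
Maximum possible = rated * hours = 2849 * 8784 = 25025616 kWh
CF = 1911070 / 25025616
CF = 0.0764

0.0764


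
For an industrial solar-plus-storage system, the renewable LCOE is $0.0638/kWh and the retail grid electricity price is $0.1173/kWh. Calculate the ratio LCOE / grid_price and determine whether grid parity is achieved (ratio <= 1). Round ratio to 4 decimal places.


Compare LCOE to grid price:
  LCOE = $0.0638/kWh, Grid price = $0.1173/kWh
  Ratio = LCOE / grid_price = 0.0638 / 0.1173 = 0.5439
  Grid parity achieved (ratio <= 1)? yes

0.5439


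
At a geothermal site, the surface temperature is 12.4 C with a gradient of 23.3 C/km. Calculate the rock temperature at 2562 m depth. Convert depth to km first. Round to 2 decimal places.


Convert depth to km: 2562 / 1000 = 2.562 km
Temperature increase = gradient * depth_km = 23.3 * 2.562 = 59.69 C
Temperature at depth = T_surface + delta_T = 12.4 + 59.69
T = 72.09 C

72.09


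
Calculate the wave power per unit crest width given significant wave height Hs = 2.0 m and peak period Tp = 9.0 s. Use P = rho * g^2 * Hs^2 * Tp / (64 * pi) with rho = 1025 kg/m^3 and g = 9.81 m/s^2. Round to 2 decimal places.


Apply wave power formula:
  g^2 = 9.81^2 = 96.2361
  Hs^2 = 2.0^2 = 4.0
  Numerator = rho * g^2 * Hs^2 * Tp = 1025 * 96.2361 * 4.0 * 9.0 = 3551112.09
  Denominator = 64 * pi = 201.0619
  P = 3551112.09 / 201.0619 = 17661.78 W/m

17661.78


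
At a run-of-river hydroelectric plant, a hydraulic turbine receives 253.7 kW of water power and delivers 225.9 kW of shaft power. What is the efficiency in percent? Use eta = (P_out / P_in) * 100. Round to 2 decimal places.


Turbine efficiency = (output power / input power) * 100
eta = (225.9 / 253.7) * 100
eta = 89.04%

89.04


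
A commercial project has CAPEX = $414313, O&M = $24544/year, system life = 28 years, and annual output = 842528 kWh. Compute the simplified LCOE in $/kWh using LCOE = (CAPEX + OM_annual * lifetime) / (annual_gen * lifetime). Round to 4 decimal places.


Total cost = CAPEX + OM * lifetime = 414313 + 24544 * 28 = 414313 + 687232 = 1101545
Total generation = annual * lifetime = 842528 * 28 = 23590784 kWh
LCOE = 1101545 / 23590784
LCOE = 0.0467 $/kWh

0.0467


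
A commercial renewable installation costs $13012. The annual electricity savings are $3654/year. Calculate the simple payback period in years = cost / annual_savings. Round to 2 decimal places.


Simple payback period = initial cost / annual savings
Payback = 13012 / 3654
Payback = 3.56 years

3.56


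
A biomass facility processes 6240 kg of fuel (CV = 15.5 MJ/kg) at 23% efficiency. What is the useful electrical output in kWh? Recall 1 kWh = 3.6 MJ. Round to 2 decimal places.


Total energy = mass * CV = 6240 * 15.5 = 96720.0 MJ
Useful energy = total * eta = 96720.0 * 0.23 = 22245.6 MJ
Convert to kWh: 22245.6 / 3.6
Useful energy = 6179.33 kWh

6179.33


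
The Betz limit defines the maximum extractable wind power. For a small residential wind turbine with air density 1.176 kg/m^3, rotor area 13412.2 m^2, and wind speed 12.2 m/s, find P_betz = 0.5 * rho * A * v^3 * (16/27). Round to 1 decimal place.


The Betz coefficient Cp_max = 16/27 = 0.5926
v^3 = 12.2^3 = 1815.848
P_betz = 0.5 * rho * A * v^3 * Cp_max
P_betz = 0.5 * 1.176 * 13412.2 * 1815.848 * 0.5926
P_betz = 8486196.0 W

8486196.0


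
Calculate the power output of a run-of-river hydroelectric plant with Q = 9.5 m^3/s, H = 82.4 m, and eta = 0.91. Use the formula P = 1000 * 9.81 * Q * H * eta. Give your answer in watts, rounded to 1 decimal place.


Apply the hydropower formula P = rho * g * Q * H * eta
rho * g = 1000 * 9.81 = 9810.0
P = 9810.0 * 9.5 * 82.4 * 0.91
P = 6988133.9 W

6988133.9


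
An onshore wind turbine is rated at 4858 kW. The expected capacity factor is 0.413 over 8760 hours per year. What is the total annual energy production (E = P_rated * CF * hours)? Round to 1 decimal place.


Annual energy = rated_kW * capacity_factor * hours_per_year
Given: P_rated = 4858 kW, CF = 0.413, hours = 8760
E = 4858 * 0.413 * 8760
E = 17575661.0 kWh

17575661.0


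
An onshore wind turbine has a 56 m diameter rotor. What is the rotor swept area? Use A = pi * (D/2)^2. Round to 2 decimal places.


Compute the rotor radius:
  r = D / 2 = 56 / 2 = 28.0 m
Calculate swept area:
  A = pi * r^2 = pi * 28.0^2
  A = 2463.01 m^2

2463.01


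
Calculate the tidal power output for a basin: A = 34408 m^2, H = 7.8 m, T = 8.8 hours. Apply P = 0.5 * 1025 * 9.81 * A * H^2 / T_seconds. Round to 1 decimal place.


Convert period to seconds: T = 8.8 * 3600 = 31680.0 s
H^2 = 7.8^2 = 60.84
P = 0.5 * rho * g * A * H^2 / T
P = 0.5 * 1025 * 9.81 * 34408 * 60.84 / 31680.0
P = 332220.4 W

332220.4


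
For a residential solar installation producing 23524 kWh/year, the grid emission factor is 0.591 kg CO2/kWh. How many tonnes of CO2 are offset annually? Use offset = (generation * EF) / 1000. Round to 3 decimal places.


CO2 offset in kg = generation * emission_factor
CO2 offset = 23524 * 0.591 = 13902.68 kg
Convert to tonnes:
  CO2 offset = 13902.68 / 1000 = 13.903 tonnes

13.903


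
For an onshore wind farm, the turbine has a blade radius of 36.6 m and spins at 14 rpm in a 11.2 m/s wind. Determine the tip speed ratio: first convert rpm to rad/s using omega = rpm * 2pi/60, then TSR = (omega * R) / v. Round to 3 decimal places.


Convert rotational speed to rad/s:
  omega = 14 * 2 * pi / 60 = 1.4661 rad/s
Compute tip speed:
  v_tip = omega * R = 1.4661 * 36.6 = 53.658 m/s
Tip speed ratio:
  TSR = v_tip / v_wind = 53.658 / 11.2 = 4.791

4.791


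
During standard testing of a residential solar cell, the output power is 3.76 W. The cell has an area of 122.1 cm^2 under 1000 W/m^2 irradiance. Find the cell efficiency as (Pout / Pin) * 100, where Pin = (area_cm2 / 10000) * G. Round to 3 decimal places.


First compute the input power:
  Pin = area_cm2 / 10000 * G = 122.1 / 10000 * 1000 = 12.21 W
Then compute efficiency:
  Efficiency = (Pout / Pin) * 100 = (3.76 / 12.21) * 100
  Efficiency = 30.794%

30.794


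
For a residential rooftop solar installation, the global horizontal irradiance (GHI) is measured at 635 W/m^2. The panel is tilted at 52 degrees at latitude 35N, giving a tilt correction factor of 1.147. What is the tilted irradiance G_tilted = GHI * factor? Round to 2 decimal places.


Identify the given values:
  GHI = 635 W/m^2, tilt correction factor = 1.147
Apply the formula G_tilted = GHI * factor:
  G_tilted = 635 * 1.147
  G_tilted = 728.35 W/m^2

728.35


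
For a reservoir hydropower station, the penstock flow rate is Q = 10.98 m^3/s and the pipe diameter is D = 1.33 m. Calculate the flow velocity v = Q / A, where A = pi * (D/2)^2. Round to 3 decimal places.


Compute pipe cross-sectional area:
  A = pi * (D/2)^2 = pi * (1.33/2)^2 = 1.3893 m^2
Calculate velocity:
  v = Q / A = 10.98 / 1.3893
  v = 7.903 m/s

7.903


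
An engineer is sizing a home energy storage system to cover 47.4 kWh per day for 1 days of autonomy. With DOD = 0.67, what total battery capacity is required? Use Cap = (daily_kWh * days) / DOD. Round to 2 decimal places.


Total energy needed = daily * days = 47.4 * 1 = 47.4 kWh
Account for depth of discharge:
  Cap = total_energy / DOD = 47.4 / 0.67
  Cap = 70.75 kWh

70.75


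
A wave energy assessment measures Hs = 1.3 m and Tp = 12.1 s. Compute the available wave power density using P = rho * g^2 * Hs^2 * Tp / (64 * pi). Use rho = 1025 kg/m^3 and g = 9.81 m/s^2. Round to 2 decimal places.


Apply wave power formula:
  g^2 = 9.81^2 = 96.2361
  Hs^2 = 1.3^2 = 1.69
  Numerator = rho * g^2 * Hs^2 * Tp = 1025 * 96.2361 * 1.69 * 12.1 = 2017130.31
  Denominator = 64 * pi = 201.0619
  P = 2017130.31 / 201.0619 = 10032.38 W/m

10032.38


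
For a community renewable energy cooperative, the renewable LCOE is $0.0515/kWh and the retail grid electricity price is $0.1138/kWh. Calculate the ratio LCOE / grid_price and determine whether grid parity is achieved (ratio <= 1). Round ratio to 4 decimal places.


Compare LCOE to grid price:
  LCOE = $0.0515/kWh, Grid price = $0.1138/kWh
  Ratio = LCOE / grid_price = 0.0515 / 0.1138 = 0.4525
  Grid parity achieved (ratio <= 1)? yes

0.4525


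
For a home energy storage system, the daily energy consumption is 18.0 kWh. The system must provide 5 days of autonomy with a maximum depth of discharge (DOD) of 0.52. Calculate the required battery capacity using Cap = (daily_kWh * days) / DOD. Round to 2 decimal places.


Total energy needed = daily * days = 18.0 * 5 = 90.0 kWh
Account for depth of discharge:
  Cap = total_energy / DOD = 90.0 / 0.52
  Cap = 173.08 kWh

173.08


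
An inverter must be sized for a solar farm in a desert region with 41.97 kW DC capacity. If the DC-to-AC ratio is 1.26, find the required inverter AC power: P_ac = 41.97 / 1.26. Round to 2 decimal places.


The inverter AC capacity is determined by the DC/AC ratio.
Given: P_dc = 41.97 kW, DC/AC ratio = 1.26
P_ac = P_dc / ratio = 41.97 / 1.26
P_ac = 33.31 kW

33.31


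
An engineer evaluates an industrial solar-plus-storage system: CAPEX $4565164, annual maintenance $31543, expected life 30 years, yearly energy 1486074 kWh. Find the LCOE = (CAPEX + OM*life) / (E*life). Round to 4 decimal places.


Total cost = CAPEX + OM * lifetime = 4565164 + 31543 * 30 = 4565164 + 946290 = 5511454
Total generation = annual * lifetime = 1486074 * 30 = 44582220 kWh
LCOE = 5511454 / 44582220
LCOE = 0.1236 $/kWh

0.1236


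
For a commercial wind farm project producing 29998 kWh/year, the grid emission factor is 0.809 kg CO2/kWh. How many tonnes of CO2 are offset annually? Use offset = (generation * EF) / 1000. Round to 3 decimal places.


CO2 offset in kg = generation * emission_factor
CO2 offset = 29998 * 0.809 = 24268.38 kg
Convert to tonnes:
  CO2 offset = 24268.38 / 1000 = 24.268 tonnes

24.268


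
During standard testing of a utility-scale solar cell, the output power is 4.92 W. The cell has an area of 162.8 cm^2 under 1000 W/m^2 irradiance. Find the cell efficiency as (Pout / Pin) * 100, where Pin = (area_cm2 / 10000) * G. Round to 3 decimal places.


First compute the input power:
  Pin = area_cm2 / 10000 * G = 162.8 / 10000 * 1000 = 16.28 W
Then compute efficiency:
  Efficiency = (Pout / Pin) * 100 = (4.92 / 16.28) * 100
  Efficiency = 30.221%

30.221


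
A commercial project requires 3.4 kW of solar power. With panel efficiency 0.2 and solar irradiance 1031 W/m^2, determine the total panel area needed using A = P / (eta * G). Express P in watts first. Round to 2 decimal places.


Convert target power to watts: P = 3.4 * 1000 = 3400.0 W
Compute denominator: eta * G = 0.2 * 1031 = 206.2
Required area A = P / (eta * G) = 3400.0 / 206.2
A = 16.49 m^2

16.49


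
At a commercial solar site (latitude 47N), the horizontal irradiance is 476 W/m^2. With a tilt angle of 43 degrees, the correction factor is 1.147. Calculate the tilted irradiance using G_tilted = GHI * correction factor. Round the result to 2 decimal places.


Identify the given values:
  GHI = 476 W/m^2, tilt correction factor = 1.147
Apply the formula G_tilted = GHI * factor:
  G_tilted = 476 * 1.147
  G_tilted = 545.97 W/m^2

545.97


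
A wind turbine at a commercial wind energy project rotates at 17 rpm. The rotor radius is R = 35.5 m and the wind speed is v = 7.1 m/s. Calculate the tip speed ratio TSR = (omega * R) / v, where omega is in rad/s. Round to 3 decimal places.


Convert rotational speed to rad/s:
  omega = 17 * 2 * pi / 60 = 1.7802 rad/s
Compute tip speed:
  v_tip = omega * R = 1.7802 * 35.5 = 63.198 m/s
Tip speed ratio:
  TSR = v_tip / v_wind = 63.198 / 7.1 = 8.901

8.901


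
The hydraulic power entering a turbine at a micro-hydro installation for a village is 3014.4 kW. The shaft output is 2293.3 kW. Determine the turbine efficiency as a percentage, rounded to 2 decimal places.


Turbine efficiency = (output power / input power) * 100
eta = (2293.3 / 3014.4) * 100
eta = 76.08%

76.08


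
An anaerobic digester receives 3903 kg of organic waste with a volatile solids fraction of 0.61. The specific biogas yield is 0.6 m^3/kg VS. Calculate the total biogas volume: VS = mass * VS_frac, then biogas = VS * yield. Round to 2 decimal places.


Compute volatile solids:
  VS = mass * VS_fraction = 3903 * 0.61 = 2380.83 kg
Calculate biogas volume:
  Biogas = VS * specific_yield = 2380.83 * 0.6
  Biogas = 1428.50 m^3

1428.50


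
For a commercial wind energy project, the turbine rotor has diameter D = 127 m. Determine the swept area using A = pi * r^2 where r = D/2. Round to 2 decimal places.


Compute the rotor radius:
  r = D / 2 = 127 / 2 = 63.5 m
Calculate swept area:
  A = pi * r^2 = pi * 63.5^2
  A = 12667.69 m^2

12667.69


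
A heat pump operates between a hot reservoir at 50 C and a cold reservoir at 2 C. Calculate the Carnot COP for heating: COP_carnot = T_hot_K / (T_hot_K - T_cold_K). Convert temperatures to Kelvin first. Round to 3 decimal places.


Convert to Kelvin:
  T_hot = 50 + 273.15 = 323.15 K
  T_cold = 2 + 273.15 = 275.15 K
Apply Carnot COP formula:
  COP = T_hot_K / (T_hot_K - T_cold_K) = 323.15 / 48.0
  COP = 6.732

6.732


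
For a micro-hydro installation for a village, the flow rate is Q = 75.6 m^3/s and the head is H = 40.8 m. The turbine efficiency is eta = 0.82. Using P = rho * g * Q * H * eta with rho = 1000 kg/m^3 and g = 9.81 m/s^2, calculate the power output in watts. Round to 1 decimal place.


Apply the hydropower formula P = rho * g * Q * H * eta
rho * g = 1000 * 9.81 = 9810.0
P = 9810.0 * 75.6 * 40.8 * 0.82
P = 24812174.0 W

24812174.0


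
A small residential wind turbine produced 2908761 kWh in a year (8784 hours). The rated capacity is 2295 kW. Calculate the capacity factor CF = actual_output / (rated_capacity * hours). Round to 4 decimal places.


Capacity factor = actual output / maximum possible output
Maximum possible = rated * hours = 2295 * 8784 = 20159280 kWh
CF = 2908761 / 20159280
CF = 0.1443

0.1443


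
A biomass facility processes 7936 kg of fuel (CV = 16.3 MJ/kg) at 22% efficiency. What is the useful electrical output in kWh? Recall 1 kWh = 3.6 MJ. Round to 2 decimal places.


Total energy = mass * CV = 7936 * 16.3 = 129356.8 MJ
Useful energy = total * eta = 129356.8 * 0.22 = 28458.5 MJ
Convert to kWh: 28458.5 / 3.6
Useful energy = 7905.14 kWh

7905.14


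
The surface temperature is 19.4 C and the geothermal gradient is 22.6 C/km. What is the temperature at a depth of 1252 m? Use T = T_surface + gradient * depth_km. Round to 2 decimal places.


Convert depth to km: 1252 / 1000 = 1.252 km
Temperature increase = gradient * depth_km = 22.6 * 1.252 = 28.3 C
Temperature at depth = T_surface + delta_T = 19.4 + 28.3
T = 47.70 C

47.70


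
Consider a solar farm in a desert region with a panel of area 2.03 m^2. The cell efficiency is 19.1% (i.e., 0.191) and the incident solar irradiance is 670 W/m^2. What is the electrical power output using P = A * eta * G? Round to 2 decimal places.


Use the solar power formula P = A * eta * G.
Given: A = 2.03 m^2, eta = 0.191, G = 670 W/m^2
P = 2.03 * 0.191 * 670
P = 259.78 W

259.78


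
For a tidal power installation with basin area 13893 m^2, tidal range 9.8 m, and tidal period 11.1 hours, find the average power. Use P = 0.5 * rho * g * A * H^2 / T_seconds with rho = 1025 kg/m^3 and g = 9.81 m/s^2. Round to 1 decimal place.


Convert period to seconds: T = 11.1 * 3600 = 39960.0 s
H^2 = 9.8^2 = 96.04
P = 0.5 * rho * g * A * H^2 / T
P = 0.5 * 1025 * 9.81 * 13893 * 96.04 / 39960.0
P = 167874.8 W

167874.8


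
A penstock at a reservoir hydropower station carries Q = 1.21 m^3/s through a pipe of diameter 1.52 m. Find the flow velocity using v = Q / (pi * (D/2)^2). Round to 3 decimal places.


Compute pipe cross-sectional area:
  A = pi * (D/2)^2 = pi * (1.52/2)^2 = 1.8146 m^2
Calculate velocity:
  v = Q / A = 1.21 / 1.8146
  v = 0.667 m/s

0.667


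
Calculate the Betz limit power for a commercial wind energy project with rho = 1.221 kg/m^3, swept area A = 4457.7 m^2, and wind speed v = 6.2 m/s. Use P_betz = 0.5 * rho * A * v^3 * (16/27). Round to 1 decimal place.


The Betz coefficient Cp_max = 16/27 = 0.5926
v^3 = 6.2^3 = 238.328
P_betz = 0.5 * rho * A * v^3 * Cp_max
P_betz = 0.5 * 1.221 * 4457.7 * 238.328 * 0.5926
P_betz = 384350.8 W

384350.8


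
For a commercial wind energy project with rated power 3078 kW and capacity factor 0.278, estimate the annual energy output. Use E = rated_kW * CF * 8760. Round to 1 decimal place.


Annual energy = rated_kW * capacity_factor * hours_per_year
Given: P_rated = 3078 kW, CF = 0.278, hours = 8760
E = 3078 * 0.278 * 8760
E = 7495791.8 kWh

7495791.8


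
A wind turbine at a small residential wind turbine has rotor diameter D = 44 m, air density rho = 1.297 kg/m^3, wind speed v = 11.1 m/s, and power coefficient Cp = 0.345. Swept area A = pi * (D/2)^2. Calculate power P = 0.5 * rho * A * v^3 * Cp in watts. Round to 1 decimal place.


Step 1 -- Compute swept area:
  A = pi * (D/2)^2 = pi * (44/2)^2 = 1520.53 m^2
Step 2 -- Apply wind power equation:
  P = 0.5 * rho * A * v^3 * Cp
  v^3 = 11.1^3 = 1367.631
  P = 0.5 * 1.297 * 1520.53 * 1367.631 * 0.345
  P = 465257.4 W

465257.4


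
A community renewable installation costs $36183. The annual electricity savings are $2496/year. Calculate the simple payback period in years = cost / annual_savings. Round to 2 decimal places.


Simple payback period = initial cost / annual savings
Payback = 36183 / 2496
Payback = 14.50 years

14.50


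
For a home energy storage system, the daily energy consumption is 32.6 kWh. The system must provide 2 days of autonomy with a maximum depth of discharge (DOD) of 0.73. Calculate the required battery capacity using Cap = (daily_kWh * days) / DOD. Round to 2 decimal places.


Total energy needed = daily * days = 32.6 * 2 = 65.2 kWh
Account for depth of discharge:
  Cap = total_energy / DOD = 65.2 / 0.73
  Cap = 89.32 kWh

89.32


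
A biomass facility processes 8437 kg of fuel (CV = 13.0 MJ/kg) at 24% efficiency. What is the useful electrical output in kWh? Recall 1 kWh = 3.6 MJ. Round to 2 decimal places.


Total energy = mass * CV = 8437 * 13.0 = 109681.0 MJ
Useful energy = total * eta = 109681.0 * 0.24 = 26323.44 MJ
Convert to kWh: 26323.44 / 3.6
Useful energy = 7312.07 kWh

7312.07


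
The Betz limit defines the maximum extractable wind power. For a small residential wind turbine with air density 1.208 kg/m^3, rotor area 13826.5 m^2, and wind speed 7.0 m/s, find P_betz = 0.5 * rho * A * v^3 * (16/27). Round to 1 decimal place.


The Betz coefficient Cp_max = 16/27 = 0.5926
v^3 = 7.0^3 = 343.0
P_betz = 0.5 * rho * A * v^3 * Cp_max
P_betz = 0.5 * 1.208 * 13826.5 * 343.0 * 0.5926
P_betz = 1697459.9 W

1697459.9


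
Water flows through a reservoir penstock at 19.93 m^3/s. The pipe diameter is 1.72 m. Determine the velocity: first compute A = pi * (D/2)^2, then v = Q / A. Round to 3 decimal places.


Compute pipe cross-sectional area:
  A = pi * (D/2)^2 = pi * (1.72/2)^2 = 2.3235 m^2
Calculate velocity:
  v = Q / A = 19.93 / 2.3235
  v = 8.577 m/s

8.577


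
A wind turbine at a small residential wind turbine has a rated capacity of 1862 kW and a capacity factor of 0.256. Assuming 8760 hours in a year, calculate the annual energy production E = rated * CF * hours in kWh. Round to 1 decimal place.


Annual energy = rated_kW * capacity_factor * hours_per_year
Given: P_rated = 1862 kW, CF = 0.256, hours = 8760
E = 1862 * 0.256 * 8760
E = 4175646.7 kWh

4175646.7


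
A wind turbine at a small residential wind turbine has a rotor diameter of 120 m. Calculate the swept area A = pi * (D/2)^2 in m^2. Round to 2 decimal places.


Compute the rotor radius:
  r = D / 2 = 120 / 2 = 60.0 m
Calculate swept area:
  A = pi * r^2 = pi * 60.0^2
  A = 11309.73 m^2

11309.73


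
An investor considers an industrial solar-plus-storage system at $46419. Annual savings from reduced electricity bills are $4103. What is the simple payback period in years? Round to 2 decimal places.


Simple payback period = initial cost / annual savings
Payback = 46419 / 4103
Payback = 11.31 years

11.31


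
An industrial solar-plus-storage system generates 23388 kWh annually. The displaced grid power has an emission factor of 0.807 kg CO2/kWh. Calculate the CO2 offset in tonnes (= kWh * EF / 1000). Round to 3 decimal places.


CO2 offset in kg = generation * emission_factor
CO2 offset = 23388 * 0.807 = 18874.12 kg
Convert to tonnes:
  CO2 offset = 18874.12 / 1000 = 18.874 tonnes

18.874


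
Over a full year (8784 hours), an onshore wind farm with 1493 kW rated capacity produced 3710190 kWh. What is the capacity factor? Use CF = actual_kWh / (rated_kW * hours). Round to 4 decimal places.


Capacity factor = actual output / maximum possible output
Maximum possible = rated * hours = 1493 * 8784 = 13114512 kWh
CF = 3710190 / 13114512
CF = 0.2829

0.2829


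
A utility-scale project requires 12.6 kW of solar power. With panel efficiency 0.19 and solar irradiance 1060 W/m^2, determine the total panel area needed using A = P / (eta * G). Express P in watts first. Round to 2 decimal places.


Convert target power to watts: P = 12.6 * 1000 = 12600.0 W
Compute denominator: eta * G = 0.19 * 1060 = 201.4
Required area A = P / (eta * G) = 12600.0 / 201.4
A = 62.56 m^2

62.56


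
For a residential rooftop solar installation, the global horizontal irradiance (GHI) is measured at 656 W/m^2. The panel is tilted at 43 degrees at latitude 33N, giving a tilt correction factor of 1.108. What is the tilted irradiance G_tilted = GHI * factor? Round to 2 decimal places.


Identify the given values:
  GHI = 656 W/m^2, tilt correction factor = 1.108
Apply the formula G_tilted = GHI * factor:
  G_tilted = 656 * 1.108
  G_tilted = 726.85 W/m^2

726.85


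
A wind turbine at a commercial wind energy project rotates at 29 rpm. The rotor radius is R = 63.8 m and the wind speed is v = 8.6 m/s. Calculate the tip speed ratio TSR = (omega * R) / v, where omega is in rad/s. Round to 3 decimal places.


Convert rotational speed to rad/s:
  omega = 29 * 2 * pi / 60 = 3.0369 rad/s
Compute tip speed:
  v_tip = omega * R = 3.0369 * 63.8 = 193.752 m/s
Tip speed ratio:
  TSR = v_tip / v_wind = 193.752 / 8.6 = 22.529

22.529


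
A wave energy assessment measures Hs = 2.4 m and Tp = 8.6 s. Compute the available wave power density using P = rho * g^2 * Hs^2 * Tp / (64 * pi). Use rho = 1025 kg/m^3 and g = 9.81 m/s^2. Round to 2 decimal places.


Apply wave power formula:
  g^2 = 9.81^2 = 96.2361
  Hs^2 = 2.4^2 = 5.76
  Numerator = rho * g^2 * Hs^2 * Tp = 1025 * 96.2361 * 5.76 * 8.6 = 4886330.24
  Denominator = 64 * pi = 201.0619
  P = 4886330.24 / 201.0619 = 24302.61 W/m

24302.61


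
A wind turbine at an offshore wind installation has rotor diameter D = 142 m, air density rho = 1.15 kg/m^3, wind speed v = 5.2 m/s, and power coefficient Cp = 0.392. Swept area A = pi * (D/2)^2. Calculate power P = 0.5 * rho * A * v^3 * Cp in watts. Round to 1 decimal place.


Step 1 -- Compute swept area:
  A = pi * (D/2)^2 = pi * (142/2)^2 = 15836.77 m^2
Step 2 -- Apply wind power equation:
  P = 0.5 * rho * A * v^3 * Cp
  v^3 = 5.2^3 = 140.608
  P = 0.5 * 1.15 * 15836.77 * 140.608 * 0.392
  P = 501915.4 W

501915.4


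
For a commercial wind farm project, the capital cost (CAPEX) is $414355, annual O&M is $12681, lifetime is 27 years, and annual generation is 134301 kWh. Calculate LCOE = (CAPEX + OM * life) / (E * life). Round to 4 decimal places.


Total cost = CAPEX + OM * lifetime = 414355 + 12681 * 27 = 414355 + 342387 = 756742
Total generation = annual * lifetime = 134301 * 27 = 3626127 kWh
LCOE = 756742 / 3626127
LCOE = 0.2087 $/kWh

0.2087


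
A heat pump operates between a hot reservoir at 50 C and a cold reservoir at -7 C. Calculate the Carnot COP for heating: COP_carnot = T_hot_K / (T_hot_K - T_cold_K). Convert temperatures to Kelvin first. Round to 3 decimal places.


Convert to Kelvin:
  T_hot = 50 + 273.15 = 323.15 K
  T_cold = -7 + 273.15 = 266.15 K
Apply Carnot COP formula:
  COP = T_hot_K / (T_hot_K - T_cold_K) = 323.15 / 57.0
  COP = 5.669

5.669


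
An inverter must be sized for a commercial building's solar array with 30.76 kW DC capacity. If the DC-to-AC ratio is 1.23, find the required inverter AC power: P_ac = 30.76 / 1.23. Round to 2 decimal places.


The inverter AC capacity is determined by the DC/AC ratio.
Given: P_dc = 30.76 kW, DC/AC ratio = 1.23
P_ac = P_dc / ratio = 30.76 / 1.23
P_ac = 25.01 kW

25.01


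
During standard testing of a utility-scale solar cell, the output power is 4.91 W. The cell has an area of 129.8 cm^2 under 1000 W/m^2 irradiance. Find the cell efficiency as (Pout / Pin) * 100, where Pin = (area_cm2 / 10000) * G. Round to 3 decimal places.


First compute the input power:
  Pin = area_cm2 / 10000 * G = 129.8 / 10000 * 1000 = 12.98 W
Then compute efficiency:
  Efficiency = (Pout / Pin) * 100 = (4.91 / 12.98) * 100
  Efficiency = 37.827%

37.827


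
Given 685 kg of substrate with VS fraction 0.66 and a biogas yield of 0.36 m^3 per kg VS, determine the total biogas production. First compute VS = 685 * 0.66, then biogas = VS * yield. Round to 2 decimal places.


Compute volatile solids:
  VS = mass * VS_fraction = 685 * 0.66 = 452.1 kg
Calculate biogas volume:
  Biogas = VS * specific_yield = 452.1 * 0.36
  Biogas = 162.76 m^3

162.76


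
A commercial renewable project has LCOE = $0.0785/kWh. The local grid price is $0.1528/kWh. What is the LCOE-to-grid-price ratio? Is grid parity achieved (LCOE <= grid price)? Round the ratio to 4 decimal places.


Compare LCOE to grid price:
  LCOE = $0.0785/kWh, Grid price = $0.1528/kWh
  Ratio = LCOE / grid_price = 0.0785 / 0.1528 = 0.5137
  Grid parity achieved (ratio <= 1)? yes

0.5137


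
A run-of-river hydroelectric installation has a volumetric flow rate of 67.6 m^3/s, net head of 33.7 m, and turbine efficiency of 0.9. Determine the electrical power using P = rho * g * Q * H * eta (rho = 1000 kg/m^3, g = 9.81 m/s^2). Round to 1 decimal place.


Apply the hydropower formula P = rho * g * Q * H * eta
rho * g = 1000 * 9.81 = 9810.0
P = 9810.0 * 67.6 * 33.7 * 0.9
P = 20113521.5 W

20113521.5


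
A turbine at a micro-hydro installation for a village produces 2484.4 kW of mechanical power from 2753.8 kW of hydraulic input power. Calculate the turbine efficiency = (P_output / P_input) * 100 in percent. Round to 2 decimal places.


Turbine efficiency = (output power / input power) * 100
eta = (2484.4 / 2753.8) * 100
eta = 90.22%

90.22


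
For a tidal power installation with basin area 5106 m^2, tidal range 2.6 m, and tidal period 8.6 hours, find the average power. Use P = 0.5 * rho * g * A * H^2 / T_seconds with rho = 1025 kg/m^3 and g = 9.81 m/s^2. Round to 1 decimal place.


Convert period to seconds: T = 8.6 * 3600 = 30960.0 s
H^2 = 2.6^2 = 6.76
P = 0.5 * rho * g * A * H^2 / T
P = 0.5 * 1025 * 9.81 * 5106 * 6.76 / 30960.0
P = 5605.2 W

5605.2


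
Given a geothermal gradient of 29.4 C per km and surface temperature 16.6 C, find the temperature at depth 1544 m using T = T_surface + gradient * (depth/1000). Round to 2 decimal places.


Convert depth to km: 1544 / 1000 = 1.544 km
Temperature increase = gradient * depth_km = 29.4 * 1.544 = 45.39 C
Temperature at depth = T_surface + delta_T = 16.6 + 45.39
T = 61.99 C

61.99


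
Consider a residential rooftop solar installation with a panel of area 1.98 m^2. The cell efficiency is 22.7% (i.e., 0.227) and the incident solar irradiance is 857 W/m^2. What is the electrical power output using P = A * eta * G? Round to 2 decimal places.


Use the solar power formula P = A * eta * G.
Given: A = 1.98 m^2, eta = 0.227, G = 857 W/m^2
P = 1.98 * 0.227 * 857
P = 385.19 W

385.19


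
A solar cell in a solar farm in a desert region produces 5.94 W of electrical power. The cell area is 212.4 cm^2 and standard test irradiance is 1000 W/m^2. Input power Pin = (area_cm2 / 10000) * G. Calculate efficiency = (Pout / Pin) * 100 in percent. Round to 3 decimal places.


First compute the input power:
  Pin = area_cm2 / 10000 * G = 212.4 / 10000 * 1000 = 21.24 W
Then compute efficiency:
  Efficiency = (Pout / Pin) * 100 = (5.94 / 21.24) * 100
  Efficiency = 27.966%

27.966


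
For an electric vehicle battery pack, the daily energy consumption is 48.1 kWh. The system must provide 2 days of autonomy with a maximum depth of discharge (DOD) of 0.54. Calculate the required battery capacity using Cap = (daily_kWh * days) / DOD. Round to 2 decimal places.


Total energy needed = daily * days = 48.1 * 2 = 96.2 kWh
Account for depth of discharge:
  Cap = total_energy / DOD = 96.2 / 0.54
  Cap = 178.15 kWh

178.15


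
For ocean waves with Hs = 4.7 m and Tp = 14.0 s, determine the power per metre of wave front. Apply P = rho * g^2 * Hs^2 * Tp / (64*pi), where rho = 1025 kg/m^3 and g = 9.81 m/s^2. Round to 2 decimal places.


Apply wave power formula:
  g^2 = 9.81^2 = 96.2361
  Hs^2 = 4.7^2 = 22.09
  Numerator = rho * g^2 * Hs^2 * Tp = 1025 * 96.2361 * 22.09 * 14.0 = 30506025.69
  Denominator = 64 * pi = 201.0619
  P = 30506025.69 / 201.0619 = 151724.52 W/m

151724.52


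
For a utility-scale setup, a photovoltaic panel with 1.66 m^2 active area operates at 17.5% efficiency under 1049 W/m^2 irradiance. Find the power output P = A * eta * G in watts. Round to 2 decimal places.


Use the solar power formula P = A * eta * G.
Given: A = 1.66 m^2, eta = 0.175, G = 1049 W/m^2
P = 1.66 * 0.175 * 1049
P = 304.73 W

304.73


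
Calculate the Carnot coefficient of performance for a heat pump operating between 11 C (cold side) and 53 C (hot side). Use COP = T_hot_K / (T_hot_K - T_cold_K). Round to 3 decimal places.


Convert to Kelvin:
  T_hot = 53 + 273.15 = 326.15 K
  T_cold = 11 + 273.15 = 284.15 K
Apply Carnot COP formula:
  COP = T_hot_K / (T_hot_K - T_cold_K) = 326.15 / 42.0
  COP = 7.765

7.765


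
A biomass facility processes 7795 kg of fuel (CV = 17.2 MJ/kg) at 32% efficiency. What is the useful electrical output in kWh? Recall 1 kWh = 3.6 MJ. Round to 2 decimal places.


Total energy = mass * CV = 7795 * 17.2 = 134074.0 MJ
Useful energy = total * eta = 134074.0 * 0.32 = 42903.68 MJ
Convert to kWh: 42903.68 / 3.6
Useful energy = 11917.69 kWh

11917.69


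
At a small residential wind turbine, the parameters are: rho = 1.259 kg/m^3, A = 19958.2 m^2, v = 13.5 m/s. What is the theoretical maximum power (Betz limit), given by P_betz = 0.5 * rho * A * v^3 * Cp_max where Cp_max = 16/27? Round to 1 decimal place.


The Betz coefficient Cp_max = 16/27 = 0.5926
v^3 = 13.5^3 = 2460.375
P_betz = 0.5 * rho * A * v^3 * Cp_max
P_betz = 0.5 * 1.259 * 19958.2 * 2460.375 * 0.5926
P_betz = 18317855.5 W

18317855.5


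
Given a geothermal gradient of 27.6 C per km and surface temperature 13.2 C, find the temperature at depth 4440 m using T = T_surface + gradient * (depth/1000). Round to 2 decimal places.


Convert depth to km: 4440 / 1000 = 4.44 km
Temperature increase = gradient * depth_km = 27.6 * 4.44 = 122.54 C
Temperature at depth = T_surface + delta_T = 13.2 + 122.54
T = 135.74 C

135.74


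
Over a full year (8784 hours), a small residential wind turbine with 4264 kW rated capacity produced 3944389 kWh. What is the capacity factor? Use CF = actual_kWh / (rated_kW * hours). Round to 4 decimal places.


Capacity factor = actual output / maximum possible output
Maximum possible = rated * hours = 4264 * 8784 = 37454976 kWh
CF = 3944389 / 37454976
CF = 0.1053

0.1053


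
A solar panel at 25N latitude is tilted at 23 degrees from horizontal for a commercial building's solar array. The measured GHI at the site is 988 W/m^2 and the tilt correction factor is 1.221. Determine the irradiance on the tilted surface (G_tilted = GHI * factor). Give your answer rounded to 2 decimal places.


Identify the given values:
  GHI = 988 W/m^2, tilt correction factor = 1.221
Apply the formula G_tilted = GHI * factor:
  G_tilted = 988 * 1.221
  G_tilted = 1206.35 W/m^2

1206.35


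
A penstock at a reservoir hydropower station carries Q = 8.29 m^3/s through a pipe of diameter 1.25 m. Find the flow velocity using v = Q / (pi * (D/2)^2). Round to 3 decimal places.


Compute pipe cross-sectional area:
  A = pi * (D/2)^2 = pi * (1.25/2)^2 = 1.2272 m^2
Calculate velocity:
  v = Q / A = 8.29 / 1.2272
  v = 6.755 m/s

6.755


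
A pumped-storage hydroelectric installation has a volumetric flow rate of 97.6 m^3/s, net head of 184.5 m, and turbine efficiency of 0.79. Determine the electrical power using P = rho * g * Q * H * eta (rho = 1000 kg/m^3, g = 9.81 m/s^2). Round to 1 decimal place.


Apply the hydropower formula P = rho * g * Q * H * eta
rho * g = 1000 * 9.81 = 9810.0
P = 9810.0 * 97.6 * 184.5 * 0.79
P = 139553999.3 W

139553999.3


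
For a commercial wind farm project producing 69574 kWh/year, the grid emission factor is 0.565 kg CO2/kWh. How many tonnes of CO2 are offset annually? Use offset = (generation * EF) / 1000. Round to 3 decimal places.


CO2 offset in kg = generation * emission_factor
CO2 offset = 69574 * 0.565 = 39309.31 kg
Convert to tonnes:
  CO2 offset = 39309.31 / 1000 = 39.309 tonnes

39.309


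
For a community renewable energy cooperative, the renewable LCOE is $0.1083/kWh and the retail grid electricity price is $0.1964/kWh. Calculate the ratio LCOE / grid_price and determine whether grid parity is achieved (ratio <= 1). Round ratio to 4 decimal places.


Compare LCOE to grid price:
  LCOE = $0.1083/kWh, Grid price = $0.1964/kWh
  Ratio = LCOE / grid_price = 0.1083 / 0.1964 = 0.5514
  Grid parity achieved (ratio <= 1)? yes

0.5514


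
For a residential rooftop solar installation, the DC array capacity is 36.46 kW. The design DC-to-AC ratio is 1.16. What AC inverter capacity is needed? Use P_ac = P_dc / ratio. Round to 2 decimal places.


The inverter AC capacity is determined by the DC/AC ratio.
Given: P_dc = 36.46 kW, DC/AC ratio = 1.16
P_ac = P_dc / ratio = 36.46 / 1.16
P_ac = 31.43 kW

31.43


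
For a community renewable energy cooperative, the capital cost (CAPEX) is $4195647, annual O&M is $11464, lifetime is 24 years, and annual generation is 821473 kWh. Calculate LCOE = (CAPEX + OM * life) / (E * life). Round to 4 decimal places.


Total cost = CAPEX + OM * lifetime = 4195647 + 11464 * 24 = 4195647 + 275136 = 4470783
Total generation = annual * lifetime = 821473 * 24 = 19715352 kWh
LCOE = 4470783 / 19715352
LCOE = 0.2268 $/kWh

0.2268


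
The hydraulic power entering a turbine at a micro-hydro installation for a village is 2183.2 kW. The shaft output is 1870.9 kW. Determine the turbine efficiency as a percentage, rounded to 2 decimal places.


Turbine efficiency = (output power / input power) * 100
eta = (1870.9 / 2183.2) * 100
eta = 85.70%

85.70


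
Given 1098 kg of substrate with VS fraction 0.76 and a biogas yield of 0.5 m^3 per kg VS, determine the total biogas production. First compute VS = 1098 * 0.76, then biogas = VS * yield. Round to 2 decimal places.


Compute volatile solids:
  VS = mass * VS_fraction = 1098 * 0.76 = 834.48 kg
Calculate biogas volume:
  Biogas = VS * specific_yield = 834.48 * 0.5
  Biogas = 417.24 m^3

417.24


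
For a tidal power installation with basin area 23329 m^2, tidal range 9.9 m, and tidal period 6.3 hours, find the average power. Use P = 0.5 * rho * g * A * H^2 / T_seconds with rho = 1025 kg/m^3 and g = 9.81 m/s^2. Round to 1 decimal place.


Convert period to seconds: T = 6.3 * 3600 = 22680.0 s
H^2 = 9.9^2 = 98.01
P = 0.5 * rho * g * A * H^2 / T
P = 0.5 * 1025 * 9.81 * 23329 * 98.01 / 22680.0
P = 506858.0 W

506858.0


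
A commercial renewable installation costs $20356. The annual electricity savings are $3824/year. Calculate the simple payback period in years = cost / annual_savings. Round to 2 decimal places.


Simple payback period = initial cost / annual savings
Payback = 20356 / 3824
Payback = 5.32 years

5.32


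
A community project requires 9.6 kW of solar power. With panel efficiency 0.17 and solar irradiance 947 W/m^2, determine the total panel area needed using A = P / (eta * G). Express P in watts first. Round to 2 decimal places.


Convert target power to watts: P = 9.6 * 1000 = 9600.0 W
Compute denominator: eta * G = 0.17 * 947 = 160.99
Required area A = P / (eta * G) = 9600.0 / 160.99
A = 59.63 m^2

59.63


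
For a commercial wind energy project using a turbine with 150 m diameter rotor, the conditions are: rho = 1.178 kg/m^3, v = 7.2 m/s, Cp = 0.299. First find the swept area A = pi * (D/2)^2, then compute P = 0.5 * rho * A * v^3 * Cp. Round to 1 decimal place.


Step 1 -- Compute swept area:
  A = pi * (D/2)^2 = pi * (150/2)^2 = 17671.46 m^2
Step 2 -- Apply wind power equation:
  P = 0.5 * rho * A * v^3 * Cp
  v^3 = 7.2^3 = 373.248
  P = 0.5 * 1.178 * 17671.46 * 373.248 * 0.299
  P = 1161599.4 W

1161599.4
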